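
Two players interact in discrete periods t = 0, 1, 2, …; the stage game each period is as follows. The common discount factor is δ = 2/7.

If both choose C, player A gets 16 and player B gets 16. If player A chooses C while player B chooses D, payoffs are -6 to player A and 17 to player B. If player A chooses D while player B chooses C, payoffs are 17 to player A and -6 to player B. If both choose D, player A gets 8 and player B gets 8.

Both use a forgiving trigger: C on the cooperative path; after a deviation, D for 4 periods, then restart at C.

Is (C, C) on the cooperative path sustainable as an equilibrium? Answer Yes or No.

Comparing payoff streams over the 5 periods until play realigns: cooperate → 16(1+δ+…+δ^4); deviate → 17 + 8(δ+…+δ^4).
Cooperation is sustained iff (16−8)(δ+…+δ^4) ≥ 17−16.
δ+…+δ^4 = 2/7·(1−(2/7)^4)/(1−2/7) = 0.3973, and (17−16)/(16−8) = 0.1250.
0.3973 ≥ 0.1250, so cooperation is sustainable.

Yes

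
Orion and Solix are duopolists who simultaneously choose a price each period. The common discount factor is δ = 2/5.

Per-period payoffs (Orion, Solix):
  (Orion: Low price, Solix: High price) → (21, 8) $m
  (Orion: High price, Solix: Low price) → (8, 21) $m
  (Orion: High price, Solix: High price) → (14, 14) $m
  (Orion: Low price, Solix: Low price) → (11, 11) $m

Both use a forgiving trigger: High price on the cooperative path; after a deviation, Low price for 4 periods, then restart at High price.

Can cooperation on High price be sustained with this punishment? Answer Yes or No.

No

IC: δ+…+δ^4 ≥ (21−14)/(14−11) = 7/3.
At δ = 2/5: partial sum = 0.6496 < 2.3333. Cooperation not sustainable.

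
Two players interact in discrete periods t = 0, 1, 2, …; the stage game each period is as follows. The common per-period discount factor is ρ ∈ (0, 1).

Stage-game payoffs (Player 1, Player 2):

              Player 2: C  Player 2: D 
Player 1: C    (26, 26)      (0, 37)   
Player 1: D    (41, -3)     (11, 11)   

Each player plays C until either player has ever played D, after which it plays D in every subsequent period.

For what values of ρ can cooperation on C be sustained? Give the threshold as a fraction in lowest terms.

1/2

Player 1: cooperation gives 26 each period; deviation gives 41 once then 11 forever.
  26/(1−ρ) ≥ 41 + 11ρ/(1−ρ) ⇒ ρ ≥ 15/30 = 1/2.
Player 2: cooperation gives 26 each period; deviation gives 37 once then 11 forever.
  ρ ≥ 11/26.
Both must hold, so the binding constraint is Player 1's: ρ ≥ 1/2.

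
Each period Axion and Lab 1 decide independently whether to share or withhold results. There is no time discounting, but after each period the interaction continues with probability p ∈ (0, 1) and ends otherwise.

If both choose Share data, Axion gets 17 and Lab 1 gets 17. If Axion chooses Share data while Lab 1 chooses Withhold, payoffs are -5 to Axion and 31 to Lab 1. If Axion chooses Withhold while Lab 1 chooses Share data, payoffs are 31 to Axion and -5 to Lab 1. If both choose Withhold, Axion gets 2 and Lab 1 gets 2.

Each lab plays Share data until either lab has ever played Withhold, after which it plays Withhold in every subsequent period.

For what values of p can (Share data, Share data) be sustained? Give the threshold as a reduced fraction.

With no time discounting, the continuation probability p plays the role of the discount factor.
Grim-trigger IC: 17/(1−p) ≥ 31 + 2p/(1−p) ⇒ p ≥ (31−17)/(31−2) = 14/29.

14/29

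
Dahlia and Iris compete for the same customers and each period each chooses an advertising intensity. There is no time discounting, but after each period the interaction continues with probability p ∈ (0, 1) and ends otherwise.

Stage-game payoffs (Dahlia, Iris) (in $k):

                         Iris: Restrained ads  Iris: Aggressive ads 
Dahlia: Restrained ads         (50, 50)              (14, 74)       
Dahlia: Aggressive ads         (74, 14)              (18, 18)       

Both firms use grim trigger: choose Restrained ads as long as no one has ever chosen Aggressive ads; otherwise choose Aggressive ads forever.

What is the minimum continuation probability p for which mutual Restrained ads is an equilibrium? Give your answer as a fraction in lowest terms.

3/7

Expected cooperation value is 50 + p·50 + p²·50 + … = 50/(1−p); deviation gives 74 + p·18/(1−p).
50 ≥ 74(1−p) + 18p ⇒ 56p ≥ 24 ⇒ p ≥ 24/56 = 3/7.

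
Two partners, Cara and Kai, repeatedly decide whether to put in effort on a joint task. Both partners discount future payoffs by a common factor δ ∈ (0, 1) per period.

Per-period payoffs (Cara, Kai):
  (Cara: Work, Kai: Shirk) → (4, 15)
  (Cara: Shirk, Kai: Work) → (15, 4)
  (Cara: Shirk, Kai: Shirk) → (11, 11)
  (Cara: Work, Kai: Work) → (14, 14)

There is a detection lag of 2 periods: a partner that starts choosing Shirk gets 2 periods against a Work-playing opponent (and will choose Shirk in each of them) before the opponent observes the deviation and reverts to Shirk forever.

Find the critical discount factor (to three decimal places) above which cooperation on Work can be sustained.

Deviating for the 2 undetected periods gains 15−14 = 1 per period over cooperation, then loses 14−11 = 3 per period forever once punishment starts.
Gain: 1(1 + δ + … + δ^1); loss: 3·δ^2/(1−δ).
No profitable deviation ⇔ 1(1−δ^2) ≤ 3·δ^2, i.e. δ^2 ≥ 1/(1+3) = 1/4.
Hence δ ≥ (1/4)^(1/2) ≈ 0.500.

0.500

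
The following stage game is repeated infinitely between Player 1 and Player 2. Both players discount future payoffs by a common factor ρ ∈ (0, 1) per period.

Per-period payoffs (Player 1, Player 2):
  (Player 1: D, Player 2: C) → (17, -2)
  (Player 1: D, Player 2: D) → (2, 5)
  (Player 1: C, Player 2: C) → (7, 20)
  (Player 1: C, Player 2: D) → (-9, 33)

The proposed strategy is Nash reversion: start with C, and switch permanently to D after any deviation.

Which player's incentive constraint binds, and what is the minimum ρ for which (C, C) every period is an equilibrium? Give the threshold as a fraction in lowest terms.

For Player 1: deviation gain 17−7 = 10, per-period punishment loss 7−2 = 5. IC gives ρ ≥ 10/15 = 2/3.
For Player 2: gain 13, loss 15 per period, so ρ ≥ 13/28.
The tighter constraint is Player 1's, so cooperation needs ρ ≥ 2/3.

Player 1; ρ ≥ 2/3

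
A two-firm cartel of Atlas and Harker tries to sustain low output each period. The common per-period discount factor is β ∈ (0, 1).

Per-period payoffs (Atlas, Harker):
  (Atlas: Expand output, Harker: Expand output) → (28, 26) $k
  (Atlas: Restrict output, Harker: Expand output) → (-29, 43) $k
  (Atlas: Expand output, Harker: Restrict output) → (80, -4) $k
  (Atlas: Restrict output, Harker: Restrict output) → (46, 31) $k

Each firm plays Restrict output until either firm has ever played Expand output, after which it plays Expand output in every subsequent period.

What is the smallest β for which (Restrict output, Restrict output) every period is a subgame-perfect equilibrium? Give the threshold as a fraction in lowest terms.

For Atlas: deviation gain 80−46 = 34, per-period punishment loss 46−28 = 18. IC gives β ≥ 34/52 = 17/26.
For Harker: gain 12, loss 5 per period, so β ≥ 12/17.
The tighter constraint is Harker's, so cooperation needs β ≥ 12/17.

12/17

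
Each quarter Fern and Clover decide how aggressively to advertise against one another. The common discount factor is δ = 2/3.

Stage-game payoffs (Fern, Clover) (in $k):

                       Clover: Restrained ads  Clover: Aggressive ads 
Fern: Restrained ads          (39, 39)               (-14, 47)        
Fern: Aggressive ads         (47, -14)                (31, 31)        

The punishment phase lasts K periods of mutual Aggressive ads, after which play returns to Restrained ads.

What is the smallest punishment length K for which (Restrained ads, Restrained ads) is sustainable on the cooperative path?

2

No profitable deviation requires (39−31)(δ+…+δ^K) ≥ 47−39, i.e. δ+…+δ^K ≥ 1 ≈ 1.0000.
With δ = 2/3, the partial sums are K=1: 0.6667, K=2: 1.1111.
K = 2 is the first length at which the sum reaches 1.0000.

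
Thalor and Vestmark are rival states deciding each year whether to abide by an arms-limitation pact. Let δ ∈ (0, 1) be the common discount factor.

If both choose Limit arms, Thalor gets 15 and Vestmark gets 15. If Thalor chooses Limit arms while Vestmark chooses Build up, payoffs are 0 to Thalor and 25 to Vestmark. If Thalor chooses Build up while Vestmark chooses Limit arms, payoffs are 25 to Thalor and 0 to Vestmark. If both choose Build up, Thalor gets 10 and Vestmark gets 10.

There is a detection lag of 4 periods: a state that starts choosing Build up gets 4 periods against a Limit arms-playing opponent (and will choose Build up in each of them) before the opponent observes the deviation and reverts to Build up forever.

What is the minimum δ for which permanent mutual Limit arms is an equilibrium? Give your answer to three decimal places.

0.904

The best deviation is to choose Build up for all 4 undetected periods, earning 25 each, then 10 forever once detected.
Deviation value: 25(1−δ^4)/(1−δ) + 10δ^4/(1−δ); cooperation value: 15/(1−δ).
IC: 15 ≥ 25(1−δ^4) + 10δ^4 = 25 − 15δ^4.
So δ^4 ≥ 10/15 = 2/3, giving δ ≥ (2/3)^(1/4) ≈ 0.904.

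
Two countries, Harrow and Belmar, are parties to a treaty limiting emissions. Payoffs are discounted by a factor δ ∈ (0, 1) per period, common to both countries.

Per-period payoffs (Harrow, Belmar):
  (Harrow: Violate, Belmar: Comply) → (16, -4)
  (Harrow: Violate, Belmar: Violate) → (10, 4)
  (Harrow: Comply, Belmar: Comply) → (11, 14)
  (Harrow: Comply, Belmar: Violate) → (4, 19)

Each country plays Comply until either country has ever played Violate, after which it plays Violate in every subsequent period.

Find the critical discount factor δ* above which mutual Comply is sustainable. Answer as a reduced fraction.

Harrow's threshold: (16−11)/(16−10) = 5/6.
Belmar's threshold: (19−14)/(19−4) = 1/3.
5/6 > 1/3, so Harrow binds and δ* = 5/6.

5/6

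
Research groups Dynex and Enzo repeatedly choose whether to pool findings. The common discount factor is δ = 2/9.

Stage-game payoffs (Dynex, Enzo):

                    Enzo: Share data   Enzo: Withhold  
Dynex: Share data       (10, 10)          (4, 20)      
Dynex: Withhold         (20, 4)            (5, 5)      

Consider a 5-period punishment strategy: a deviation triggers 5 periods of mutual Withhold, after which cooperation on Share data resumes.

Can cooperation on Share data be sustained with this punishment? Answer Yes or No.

No

IC: δ+…+δ^5 ≥ (20−10)/(10−5) = 2.
At δ = 2/9: partial sum = 0.2856 < 2.0000. Cooperation not sustainable.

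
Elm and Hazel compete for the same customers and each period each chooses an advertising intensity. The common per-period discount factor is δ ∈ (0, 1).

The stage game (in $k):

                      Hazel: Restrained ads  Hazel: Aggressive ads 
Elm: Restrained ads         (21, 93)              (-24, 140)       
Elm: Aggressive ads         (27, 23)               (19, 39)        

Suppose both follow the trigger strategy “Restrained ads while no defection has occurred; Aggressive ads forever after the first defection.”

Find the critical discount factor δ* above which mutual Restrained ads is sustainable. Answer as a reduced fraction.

3/4

Elm: cooperation gives 21 each period; deviation gives 27 once then 19 forever.
  21/(1−δ) ≥ 27 + 19δ/(1−δ) ⇒ δ ≥ 6/8 = 3/4.
Hazel: cooperation gives 93 each period; deviation gives 140 once then 39 forever.
  δ ≥ 47/101.
Both must hold, so the binding constraint is Elm's: δ ≥ 3/4.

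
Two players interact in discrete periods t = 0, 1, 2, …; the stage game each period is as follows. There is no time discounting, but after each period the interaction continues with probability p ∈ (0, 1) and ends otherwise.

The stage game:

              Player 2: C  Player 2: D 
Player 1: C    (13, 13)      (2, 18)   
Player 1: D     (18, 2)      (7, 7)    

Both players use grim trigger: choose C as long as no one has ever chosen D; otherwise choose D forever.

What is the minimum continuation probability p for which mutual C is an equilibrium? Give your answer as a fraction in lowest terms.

5/11

With no time discounting, the continuation probability p plays the role of the discount factor.
Grim-trigger IC: 13/(1−p) ≥ 18 + 7p/(1−p) ⇒ p ≥ (18−13)/(18−7) = 5/11.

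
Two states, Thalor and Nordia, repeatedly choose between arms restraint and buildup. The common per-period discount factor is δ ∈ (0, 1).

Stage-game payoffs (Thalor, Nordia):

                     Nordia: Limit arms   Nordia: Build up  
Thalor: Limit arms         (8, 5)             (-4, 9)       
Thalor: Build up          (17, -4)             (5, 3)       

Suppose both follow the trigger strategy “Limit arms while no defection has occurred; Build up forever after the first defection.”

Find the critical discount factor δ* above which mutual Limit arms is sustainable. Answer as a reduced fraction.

For Thalor: deviation gain 17−8 = 9, per-period punishment loss 8−5 = 3. IC gives δ ≥ 9/12 = 3/4.
For Nordia: gain 4, loss 2 per period, so δ ≥ 4/6 = 2/3.
The tighter constraint is Thalor's, so cooperation needs δ ≥ 3/4.

3/4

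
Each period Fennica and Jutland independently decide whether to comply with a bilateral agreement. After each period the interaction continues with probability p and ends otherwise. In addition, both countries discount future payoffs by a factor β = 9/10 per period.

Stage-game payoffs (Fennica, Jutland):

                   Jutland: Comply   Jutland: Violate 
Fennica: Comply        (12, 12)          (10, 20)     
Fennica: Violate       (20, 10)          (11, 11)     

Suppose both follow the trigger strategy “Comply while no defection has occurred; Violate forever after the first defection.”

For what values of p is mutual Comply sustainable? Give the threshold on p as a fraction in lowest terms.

With continuation probability p and discount β, the effective per-period discount factor is βp.
Grim-trigger IC: βp ≥ (20−12)/(20−11) = 8/9.
So p ≥ (8/9)/(9/10) = 80/81.

80/81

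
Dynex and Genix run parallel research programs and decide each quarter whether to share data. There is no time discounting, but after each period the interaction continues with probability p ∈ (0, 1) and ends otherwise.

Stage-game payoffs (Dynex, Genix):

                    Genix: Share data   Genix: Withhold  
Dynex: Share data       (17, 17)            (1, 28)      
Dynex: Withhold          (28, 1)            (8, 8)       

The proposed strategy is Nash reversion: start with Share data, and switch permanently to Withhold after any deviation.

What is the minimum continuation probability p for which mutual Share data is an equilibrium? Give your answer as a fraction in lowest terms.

11/20

Expected cooperation value is 17 + p·17 + p²·17 + … = 17/(1−p); deviation gives 28 + p·8/(1−p).
17 ≥ 28(1−p) + 8p ⇒ 20p ≥ 11 ⇒ p ≥ 11/20.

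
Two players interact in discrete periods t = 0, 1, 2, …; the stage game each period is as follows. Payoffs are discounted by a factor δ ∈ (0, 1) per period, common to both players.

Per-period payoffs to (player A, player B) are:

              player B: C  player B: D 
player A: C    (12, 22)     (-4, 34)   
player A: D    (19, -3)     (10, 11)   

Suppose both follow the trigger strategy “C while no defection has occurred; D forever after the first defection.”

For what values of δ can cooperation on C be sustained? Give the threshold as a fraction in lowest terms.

For player A: deviation gain 19−12 = 7, per-period punishment loss 12−10 = 2. IC gives δ ≥ 7/9.
For player B: gain 12, loss 11 per period, so δ ≥ 12/23.
The tighter constraint is player A's, so cooperation needs δ ≥ 7/9.

7/9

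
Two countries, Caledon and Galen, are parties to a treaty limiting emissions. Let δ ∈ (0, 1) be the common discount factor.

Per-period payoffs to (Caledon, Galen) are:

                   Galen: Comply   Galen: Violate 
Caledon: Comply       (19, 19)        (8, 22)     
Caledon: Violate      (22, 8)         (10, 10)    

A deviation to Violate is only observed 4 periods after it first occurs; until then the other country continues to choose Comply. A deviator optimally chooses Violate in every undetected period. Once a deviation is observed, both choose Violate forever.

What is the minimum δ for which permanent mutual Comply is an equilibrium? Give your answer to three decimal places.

0.707

Deviating for the 4 undetected periods gains 22−19 = 3 per period over cooperation, then loses 19−10 = 9 per period forever once punishment starts.
Gain: 3(1 + δ + … + δ^3); loss: 9·δ^4/(1−δ).
No profitable deviation ⇔ 3(1−δ^4) ≤ 9·δ^4, i.e. δ^4 ≥ 3/(3+9) = 1/4.
Hence δ ≥ (1/4)^(1/4) ≈ 0.707.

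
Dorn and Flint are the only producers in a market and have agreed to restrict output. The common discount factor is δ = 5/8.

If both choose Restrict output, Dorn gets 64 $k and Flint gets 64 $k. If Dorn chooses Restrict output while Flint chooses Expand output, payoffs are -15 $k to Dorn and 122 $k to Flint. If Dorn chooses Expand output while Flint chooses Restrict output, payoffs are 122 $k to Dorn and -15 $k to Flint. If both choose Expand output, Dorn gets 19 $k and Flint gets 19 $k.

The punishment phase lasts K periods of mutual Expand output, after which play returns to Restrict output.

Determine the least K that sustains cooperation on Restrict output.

Need Σ_{k=1}^{K} δ^k ≥ (122−64)/(64−19) = 1.2889 at δ = 5/8.
At K = 3 the sum is 1.2598 < 1.2889; at K = 4 it is 1.4124 ≥ 1.2889.
So the minimum punishment length is K = 4.

4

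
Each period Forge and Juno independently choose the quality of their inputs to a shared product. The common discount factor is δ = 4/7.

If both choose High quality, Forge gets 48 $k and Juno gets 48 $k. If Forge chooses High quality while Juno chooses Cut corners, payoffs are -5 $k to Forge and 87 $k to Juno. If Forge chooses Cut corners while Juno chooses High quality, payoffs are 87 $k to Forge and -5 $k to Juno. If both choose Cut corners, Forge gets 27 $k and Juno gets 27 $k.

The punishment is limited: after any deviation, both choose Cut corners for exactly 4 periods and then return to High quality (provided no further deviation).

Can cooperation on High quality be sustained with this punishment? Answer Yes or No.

A one-shot deviation gives 87 now, then 27 for 4 periods, then back to 48.
Gain from deviating: (87−48) today; loss: (48−27) in each of the next 4 periods.
No-deviation condition: (48−27)(δ+…+δ^4) ≥ 87−48, i.e. δ+…+δ^4 ≥ 13/7.
At δ = 4/7: δ+…+δ^4 = 1.1912 < 1.8571.
So cooperation is not sustainable.

No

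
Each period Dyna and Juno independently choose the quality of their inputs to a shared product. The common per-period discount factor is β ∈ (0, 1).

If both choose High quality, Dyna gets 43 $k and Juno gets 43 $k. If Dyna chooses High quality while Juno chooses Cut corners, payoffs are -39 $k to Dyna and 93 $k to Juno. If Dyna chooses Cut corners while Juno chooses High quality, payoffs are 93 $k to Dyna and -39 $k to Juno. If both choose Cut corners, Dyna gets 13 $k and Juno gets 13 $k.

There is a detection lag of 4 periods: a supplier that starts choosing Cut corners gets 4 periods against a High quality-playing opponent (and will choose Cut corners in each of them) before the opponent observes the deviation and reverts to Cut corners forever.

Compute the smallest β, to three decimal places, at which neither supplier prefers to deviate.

0.889

Deviating for the 4 undetected periods gains 93−43 = 50 per period over cooperation, then loses 43−13 = 30 per period forever once punishment starts.
Gain: 50(1 + β + … + β^3); loss: 30·β^4/(1−β).
No profitable deviation ⇔ 50(1−β^4) ≤ 30·β^4, i.e. β^4 ≥ 50/(50+30) = 5/8.
Hence β ≥ (5/8)^(1/4) ≈ 0.889.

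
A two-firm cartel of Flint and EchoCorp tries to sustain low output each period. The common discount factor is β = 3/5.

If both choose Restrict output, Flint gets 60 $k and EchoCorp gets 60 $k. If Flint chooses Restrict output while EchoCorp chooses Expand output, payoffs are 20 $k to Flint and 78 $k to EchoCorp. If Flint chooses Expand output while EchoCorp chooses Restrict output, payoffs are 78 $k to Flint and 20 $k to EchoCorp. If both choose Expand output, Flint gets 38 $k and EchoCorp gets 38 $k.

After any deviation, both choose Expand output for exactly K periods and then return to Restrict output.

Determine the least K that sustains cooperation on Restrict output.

Need Σ_{k=1}^{K} β^k ≥ (78−60)/(60−38) = 0.8182 at β = 3/5.
At K = 1 the sum is 0.6000 < 0.8182; at K = 2 it is 0.9600 ≥ 0.8182.
So the minimum punishment length is K = 2.

2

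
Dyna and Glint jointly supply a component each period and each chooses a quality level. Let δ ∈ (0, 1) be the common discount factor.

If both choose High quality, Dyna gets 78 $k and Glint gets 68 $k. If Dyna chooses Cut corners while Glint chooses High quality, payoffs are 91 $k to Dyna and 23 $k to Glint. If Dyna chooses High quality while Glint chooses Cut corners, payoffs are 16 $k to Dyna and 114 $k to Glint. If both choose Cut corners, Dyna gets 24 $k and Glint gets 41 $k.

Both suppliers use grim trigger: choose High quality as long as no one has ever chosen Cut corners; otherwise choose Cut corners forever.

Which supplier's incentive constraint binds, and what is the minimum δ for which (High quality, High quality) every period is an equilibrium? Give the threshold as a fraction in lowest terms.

For Dyna: deviation gain 91−78 = 13, per-period punishment loss 78−24 = 54. IC gives δ ≥ 13/67.
For Glint: gain 46, loss 27 per period, so δ ≥ 46/73.
The tighter constraint is Glint's, so cooperation needs δ ≥ 46/73.

Glint; δ ≥ 46/73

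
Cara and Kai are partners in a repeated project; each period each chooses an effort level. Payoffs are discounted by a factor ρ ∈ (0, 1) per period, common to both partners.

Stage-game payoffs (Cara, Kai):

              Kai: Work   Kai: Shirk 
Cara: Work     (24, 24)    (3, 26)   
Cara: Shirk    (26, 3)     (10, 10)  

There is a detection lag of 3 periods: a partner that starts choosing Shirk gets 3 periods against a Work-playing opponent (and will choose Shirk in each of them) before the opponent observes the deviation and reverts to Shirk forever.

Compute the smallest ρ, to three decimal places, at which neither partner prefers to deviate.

0.500

Deviating for the 3 undetected periods gains 26−24 = 2 per period over cooperation, then loses 24−10 = 14 per period forever once punishment starts.
Gain: 2(1 + ρ + … + ρ^2); loss: 14·ρ^3/(1−ρ).
No profitable deviation ⇔ 2(1−ρ^3) ≤ 14·ρ^3, i.e. ρ^3 ≥ 2/(2+14) = 1/8.
Hence ρ ≥ (1/8)^(1/3) ≈ 0.500.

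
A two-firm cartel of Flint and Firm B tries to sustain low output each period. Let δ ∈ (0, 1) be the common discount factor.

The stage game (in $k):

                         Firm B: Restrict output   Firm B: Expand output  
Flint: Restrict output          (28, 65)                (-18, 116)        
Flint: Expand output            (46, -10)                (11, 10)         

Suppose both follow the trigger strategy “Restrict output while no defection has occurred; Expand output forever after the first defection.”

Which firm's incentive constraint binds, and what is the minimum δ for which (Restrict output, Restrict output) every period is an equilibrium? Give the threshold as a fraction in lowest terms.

Flint; δ ≥ 18/35

Flint's threshold: (46−28)/(46−11) = 18/35.
Firm B's threshold: (116−65)/(116−10) = 51/106.
18/35 > 51/106, so Flint binds and δ* = 18/35.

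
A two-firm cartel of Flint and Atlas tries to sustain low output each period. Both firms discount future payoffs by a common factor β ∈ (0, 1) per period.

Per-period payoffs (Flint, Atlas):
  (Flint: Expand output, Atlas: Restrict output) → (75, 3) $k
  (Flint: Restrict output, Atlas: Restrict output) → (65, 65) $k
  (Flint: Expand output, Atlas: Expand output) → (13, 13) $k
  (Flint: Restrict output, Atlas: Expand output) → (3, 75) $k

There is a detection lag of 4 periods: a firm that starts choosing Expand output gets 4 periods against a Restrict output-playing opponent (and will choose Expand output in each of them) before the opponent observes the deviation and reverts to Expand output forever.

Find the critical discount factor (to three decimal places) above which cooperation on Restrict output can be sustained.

The best deviation is to choose Expand output for all 4 undetected periods, earning 75 each, then 13 forever once detected.
Deviation value: 75(1−β^4)/(1−β) + 13β^4/(1−β); cooperation value: 65/(1−β).
IC: 65 ≥ 75(1−β^4) + 13β^4 = 75 − 62β^4.
So β^4 ≥ 10/62 = 5/31, giving β ≥ (5/31)^(1/4) ≈ 0.634.

0.634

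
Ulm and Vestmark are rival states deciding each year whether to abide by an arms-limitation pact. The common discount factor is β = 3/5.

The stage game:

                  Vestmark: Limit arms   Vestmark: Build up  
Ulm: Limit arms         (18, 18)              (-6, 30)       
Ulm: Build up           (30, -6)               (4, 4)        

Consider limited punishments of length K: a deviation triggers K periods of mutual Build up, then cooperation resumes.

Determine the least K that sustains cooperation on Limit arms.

2

No profitable deviation requires (18−4)(β+…+β^K) ≥ 30−18, i.e. β+…+β^K ≥ 6/7 ≈ 0.8571.
With β = 3/5, the partial sums are K=1: 0.6000, K=2: 0.9600.
K = 2 is the first length at which the sum reaches 0.8571.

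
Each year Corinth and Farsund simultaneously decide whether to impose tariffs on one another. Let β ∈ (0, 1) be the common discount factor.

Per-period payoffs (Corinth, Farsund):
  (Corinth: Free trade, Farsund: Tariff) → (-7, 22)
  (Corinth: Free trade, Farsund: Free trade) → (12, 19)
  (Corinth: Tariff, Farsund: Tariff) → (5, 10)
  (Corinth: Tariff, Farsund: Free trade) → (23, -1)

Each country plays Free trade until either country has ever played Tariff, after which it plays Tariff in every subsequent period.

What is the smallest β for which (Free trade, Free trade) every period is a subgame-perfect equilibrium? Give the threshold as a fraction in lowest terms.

11/18

For Corinth: deviation gain 23−12 = 11, per-period punishment loss 12−5 = 7. IC gives β ≥ 11/18.
For Farsund: gain 3, loss 9 per period, so β ≥ 3/12 = 1/4.
The tighter constraint is Corinth's, so cooperation needs β ≥ 11/18.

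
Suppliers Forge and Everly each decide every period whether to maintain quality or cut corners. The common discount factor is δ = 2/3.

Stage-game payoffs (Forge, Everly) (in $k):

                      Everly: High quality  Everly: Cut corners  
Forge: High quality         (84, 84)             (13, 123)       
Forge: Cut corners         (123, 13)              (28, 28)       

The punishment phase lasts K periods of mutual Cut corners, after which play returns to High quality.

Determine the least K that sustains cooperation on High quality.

2

IC: δ(1−δ^K)/(1−δ) ≥ (123−84)/(84−28) = 39/56.
With δ = 2/3: need 1 − δ^K ≥ 39/56·(1−2/3)/(2/3), i.e. δ^K ≤ 0.6518.
Since (2/3)^1 = 0.6667 and (2/3)^2 = 0.4444, the smallest such K is 2.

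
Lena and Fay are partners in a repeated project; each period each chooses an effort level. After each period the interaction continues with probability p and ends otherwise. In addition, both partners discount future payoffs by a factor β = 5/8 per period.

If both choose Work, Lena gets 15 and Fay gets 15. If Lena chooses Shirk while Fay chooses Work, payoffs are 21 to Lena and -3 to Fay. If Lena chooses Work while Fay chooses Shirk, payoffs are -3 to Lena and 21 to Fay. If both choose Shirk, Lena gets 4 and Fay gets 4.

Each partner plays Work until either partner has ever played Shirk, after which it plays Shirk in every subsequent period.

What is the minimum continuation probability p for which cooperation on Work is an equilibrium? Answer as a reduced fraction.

With continuation probability p and discount β, the effective per-period discount factor is βp.
Grim-trigger IC: βp ≥ (21−15)/(21−4) = 6/17.
So p ≥ (6/17)/(5/8) = 48/85.

48/85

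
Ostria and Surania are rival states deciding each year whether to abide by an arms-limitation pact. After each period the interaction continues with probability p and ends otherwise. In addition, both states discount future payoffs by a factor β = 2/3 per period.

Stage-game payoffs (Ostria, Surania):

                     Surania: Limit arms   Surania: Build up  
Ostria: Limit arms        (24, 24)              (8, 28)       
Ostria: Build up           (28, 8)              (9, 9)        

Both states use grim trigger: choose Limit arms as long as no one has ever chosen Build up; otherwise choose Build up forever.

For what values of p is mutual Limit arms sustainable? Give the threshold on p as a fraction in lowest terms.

6/19

Expected continuation weight on next period's payoff is β·p = 2/3·p, which plays the role of the discount factor.
Cooperation requires 2/3·p ≥ (28−24)/(28−9) = 4/19, hence p ≥ 6/19.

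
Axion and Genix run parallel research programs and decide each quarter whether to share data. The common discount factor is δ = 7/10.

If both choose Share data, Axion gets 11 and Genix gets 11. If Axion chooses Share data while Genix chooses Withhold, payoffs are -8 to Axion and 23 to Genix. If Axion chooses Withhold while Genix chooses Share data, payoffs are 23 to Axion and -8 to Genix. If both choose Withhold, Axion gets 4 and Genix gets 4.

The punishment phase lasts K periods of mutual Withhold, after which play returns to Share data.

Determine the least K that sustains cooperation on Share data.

4

Need Σ_{k=1}^{K} δ^k ≥ (23−11)/(11−4) = 1.7143 at δ = 7/10.
At K = 3 the sum is 1.5330 < 1.7143; at K = 4 it is 1.7731 ≥ 1.7143.
So the minimum punishment length is K = 4.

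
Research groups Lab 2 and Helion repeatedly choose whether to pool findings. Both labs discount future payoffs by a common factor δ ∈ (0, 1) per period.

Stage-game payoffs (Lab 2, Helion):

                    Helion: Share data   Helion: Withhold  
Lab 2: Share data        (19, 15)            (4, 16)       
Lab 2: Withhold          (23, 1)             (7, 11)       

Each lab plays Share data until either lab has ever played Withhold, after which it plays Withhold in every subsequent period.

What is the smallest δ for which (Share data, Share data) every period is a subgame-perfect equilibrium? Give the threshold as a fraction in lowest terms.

For Lab 2: deviation gain 23−19 = 4, per-period punishment loss 19−7 = 12. IC gives δ ≥ 4/16 = 1/4.
For Helion: gain 1, loss 4 per period, so δ ≥ 1/5.
The tighter constraint is Lab 2's, so cooperation needs δ ≥ 1/4.

1/4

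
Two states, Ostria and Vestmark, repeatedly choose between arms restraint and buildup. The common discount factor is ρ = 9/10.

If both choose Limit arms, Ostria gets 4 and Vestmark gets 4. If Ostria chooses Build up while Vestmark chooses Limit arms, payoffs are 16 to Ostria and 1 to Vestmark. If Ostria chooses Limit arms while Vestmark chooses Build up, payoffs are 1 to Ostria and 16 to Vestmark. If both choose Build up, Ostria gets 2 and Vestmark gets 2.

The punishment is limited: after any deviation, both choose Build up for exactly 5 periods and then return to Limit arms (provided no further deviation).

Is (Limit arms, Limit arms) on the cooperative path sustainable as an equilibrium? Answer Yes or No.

No

Comparing payoff streams over the 6 periods until play realigns: cooperate → 4(1+ρ+…+ρ^5); deviate → 16 + 2(ρ+…+ρ^5).
Cooperation is sustained iff (4−2)(ρ+…+ρ^5) ≥ 16−4.
ρ+…+ρ^5 = 9/10·(1−(9/10)^5)/(1−9/10) = 3.6856, and (16−4)/(4−2) = 6.0000.
3.6856 < 6.0000, so cooperation is not sustainable.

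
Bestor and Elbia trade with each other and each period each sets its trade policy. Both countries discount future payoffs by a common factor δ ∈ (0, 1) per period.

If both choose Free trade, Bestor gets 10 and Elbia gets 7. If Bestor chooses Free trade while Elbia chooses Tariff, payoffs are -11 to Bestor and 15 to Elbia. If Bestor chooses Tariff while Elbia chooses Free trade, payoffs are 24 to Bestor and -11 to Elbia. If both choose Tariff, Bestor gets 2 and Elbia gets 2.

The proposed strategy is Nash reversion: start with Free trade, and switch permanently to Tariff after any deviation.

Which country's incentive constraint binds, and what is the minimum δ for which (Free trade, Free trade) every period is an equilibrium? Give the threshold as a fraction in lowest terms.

For Bestor: deviation gain 24−10 = 14, per-period punishment loss 10−2 = 8. IC gives δ ≥ 14/22 = 7/11.
For Elbia: gain 8, loss 5 per period, so δ ≥ 8/13.
The tighter constraint is Bestor's, so cooperation needs δ ≥ 7/11.

Bestor; δ ≥ 7/11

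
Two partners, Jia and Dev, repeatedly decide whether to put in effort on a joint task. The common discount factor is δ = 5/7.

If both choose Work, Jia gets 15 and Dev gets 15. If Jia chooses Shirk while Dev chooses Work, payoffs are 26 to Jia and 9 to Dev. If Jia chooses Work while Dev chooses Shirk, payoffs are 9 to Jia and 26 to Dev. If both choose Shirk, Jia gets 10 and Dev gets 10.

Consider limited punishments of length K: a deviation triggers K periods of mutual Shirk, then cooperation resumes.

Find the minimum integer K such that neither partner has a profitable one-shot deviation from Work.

No profitable deviation requires (15−10)(δ+…+δ^K) ≥ 26−15, i.e. δ+…+δ^K ≥ 11/5 ≈ 2.2000.
With δ = 5/7, the partial sums are K=1: 0.7143, K=2: 1.2245, …, K=5: 2.0352, K=6: 2.1680, K=7: 2.2628.
K = 7 is the first length at which the sum reaches 2.2000.

7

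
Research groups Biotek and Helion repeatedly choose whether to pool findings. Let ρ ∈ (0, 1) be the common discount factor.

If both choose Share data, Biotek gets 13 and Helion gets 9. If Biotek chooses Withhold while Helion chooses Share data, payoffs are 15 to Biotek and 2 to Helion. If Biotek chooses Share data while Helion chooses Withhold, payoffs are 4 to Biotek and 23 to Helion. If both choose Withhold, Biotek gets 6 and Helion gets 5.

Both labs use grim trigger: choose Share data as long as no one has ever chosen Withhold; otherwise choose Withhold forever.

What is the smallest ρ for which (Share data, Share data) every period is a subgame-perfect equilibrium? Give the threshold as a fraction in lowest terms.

For Biotek: deviation gain 15−13 = 2, per-period punishment loss 13−6 = 7. IC gives ρ ≥ 2/9.
For Helion: gain 14, loss 4 per period, so ρ ≥ 14/18 = 7/9.
The tighter constraint is Helion's, so cooperation needs ρ ≥ 7/9.

7/9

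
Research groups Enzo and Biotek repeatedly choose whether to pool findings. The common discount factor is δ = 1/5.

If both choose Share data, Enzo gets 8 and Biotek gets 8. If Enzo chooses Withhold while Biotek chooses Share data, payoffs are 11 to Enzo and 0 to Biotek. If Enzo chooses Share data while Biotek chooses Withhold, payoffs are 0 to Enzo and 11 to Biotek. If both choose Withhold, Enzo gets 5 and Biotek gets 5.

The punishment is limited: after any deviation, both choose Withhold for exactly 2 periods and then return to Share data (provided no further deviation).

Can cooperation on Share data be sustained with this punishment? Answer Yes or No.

A one-shot deviation gives 11 now, then 5 for 2 periods, then back to 8.
Gain from deviating: (11−8) today; loss: (8−5) in each of the next 2 periods.
No-deviation condition: (8−5)(δ+…+δ^2) ≥ 11−8, i.e. δ+…+δ^2 ≥ 1.
At δ = 1/5: δ+…+δ^2 = 0.2400 < 1.0000.
So cooperation is not sustainable.

No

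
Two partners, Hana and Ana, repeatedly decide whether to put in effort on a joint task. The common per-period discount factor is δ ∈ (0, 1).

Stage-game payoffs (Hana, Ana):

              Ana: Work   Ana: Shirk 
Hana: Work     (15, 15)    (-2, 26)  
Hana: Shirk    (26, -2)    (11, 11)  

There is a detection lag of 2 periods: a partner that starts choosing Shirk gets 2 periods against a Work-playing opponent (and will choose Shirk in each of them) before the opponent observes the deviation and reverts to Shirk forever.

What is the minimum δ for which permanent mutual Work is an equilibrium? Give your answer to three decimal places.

0.856

The best deviation is to choose Shirk for all 2 undetected periods, earning 26 each, then 11 forever once detected.
Deviation value: 26(1−δ^2)/(1−δ) + 11δ^2/(1−δ); cooperation value: 15/(1−δ).
IC: 15 ≥ 26(1−δ^2) + 11δ^2 = 26 − 15δ^2.
So δ^2 ≥ 11/15, giving δ ≥ (11/15)^(1/2) ≈ 0.856.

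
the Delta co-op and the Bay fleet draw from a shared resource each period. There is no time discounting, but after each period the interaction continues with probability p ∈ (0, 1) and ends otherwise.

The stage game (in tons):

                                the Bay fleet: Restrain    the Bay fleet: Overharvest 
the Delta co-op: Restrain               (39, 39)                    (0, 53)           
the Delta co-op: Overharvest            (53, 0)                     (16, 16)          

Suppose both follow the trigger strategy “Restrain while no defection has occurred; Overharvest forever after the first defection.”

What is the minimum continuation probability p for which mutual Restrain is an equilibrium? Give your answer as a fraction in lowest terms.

14/37

Expected cooperation value is 39 + p·39 + p²·39 + … = 39/(1−p); deviation gives 53 + p·16/(1−p).
39 ≥ 53(1−p) + 16p ⇒ 37p ≥ 14 ⇒ p ≥ 14/37.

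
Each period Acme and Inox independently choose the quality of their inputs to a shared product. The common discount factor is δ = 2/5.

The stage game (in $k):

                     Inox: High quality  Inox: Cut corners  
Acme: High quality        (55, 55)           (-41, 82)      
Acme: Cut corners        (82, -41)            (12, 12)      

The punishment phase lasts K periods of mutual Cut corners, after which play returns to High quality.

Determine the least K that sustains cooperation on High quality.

4

IC: δ(1−δ^K)/(1−δ) ≥ (82−55)/(55−12) = 27/43.
With δ = 2/5: need 1 − δ^K ≥ 27/43·(1−2/5)/(2/5), i.e. δ^K ≤ 0.0581.
Since (2/5)^3 = 0.0640 and (2/5)^4 = 0.0256, the smallest such K is 4.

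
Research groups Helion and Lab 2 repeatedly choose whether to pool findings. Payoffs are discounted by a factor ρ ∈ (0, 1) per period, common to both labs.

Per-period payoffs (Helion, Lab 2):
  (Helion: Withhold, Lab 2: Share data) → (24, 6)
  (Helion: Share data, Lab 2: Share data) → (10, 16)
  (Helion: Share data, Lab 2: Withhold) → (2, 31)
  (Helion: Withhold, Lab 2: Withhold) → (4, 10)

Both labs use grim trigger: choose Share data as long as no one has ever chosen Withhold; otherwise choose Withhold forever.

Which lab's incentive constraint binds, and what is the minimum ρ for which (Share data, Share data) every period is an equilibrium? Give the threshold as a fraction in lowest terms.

Helion's threshold: (24−10)/(24−4) = 7/10.
Lab 2's threshold: (31−16)/(31−10) = 5/7.
7/10 < 5/7, so Lab 2 binds and ρ* = 5/7.

Lab 2; ρ ≥ 5/7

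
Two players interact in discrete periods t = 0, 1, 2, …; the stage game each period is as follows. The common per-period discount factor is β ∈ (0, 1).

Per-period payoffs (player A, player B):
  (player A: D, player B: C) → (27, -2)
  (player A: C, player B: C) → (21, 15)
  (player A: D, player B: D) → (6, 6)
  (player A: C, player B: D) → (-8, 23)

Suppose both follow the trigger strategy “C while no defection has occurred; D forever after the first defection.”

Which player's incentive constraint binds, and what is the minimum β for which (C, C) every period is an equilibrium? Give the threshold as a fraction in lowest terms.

player B; β ≥ 8/17

For player A: deviation gain 27−21 = 6, per-period punishment loss 21−6 = 15. IC gives β ≥ 6/21 = 2/7.
For player B: gain 8, loss 9 per period, so β ≥ 8/17.
The tighter constraint is player B's, so cooperation needs β ≥ 8/17.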